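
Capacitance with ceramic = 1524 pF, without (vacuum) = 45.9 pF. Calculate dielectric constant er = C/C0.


er = 1524 / 45.9 = 33.2

33.2


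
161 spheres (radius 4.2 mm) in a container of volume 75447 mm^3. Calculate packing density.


V_sphere = 4/3*pi*4.2^3 = 310.3391 mm^3
Total V = 161*310.3391 = 49964.5951 mm^3
PD = 49964.5951 / 75447 = 0.662

0.662


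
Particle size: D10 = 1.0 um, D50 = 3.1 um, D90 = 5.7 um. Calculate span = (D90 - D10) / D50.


Span = (5.7 - 1.0) / 3.1 = 4.7 / 3.1 = 1.516

1.516


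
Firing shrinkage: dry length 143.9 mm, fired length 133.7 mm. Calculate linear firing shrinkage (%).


FS = (143.9 - 133.7) / 143.9 * 100 = 7.09%

7.09


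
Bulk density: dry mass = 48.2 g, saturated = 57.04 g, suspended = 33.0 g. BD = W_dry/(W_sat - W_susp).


BD = 48.2 / (57.04 - 33.0) = 48.2 / 24.04 = 2.005 g/cm^3

2.005


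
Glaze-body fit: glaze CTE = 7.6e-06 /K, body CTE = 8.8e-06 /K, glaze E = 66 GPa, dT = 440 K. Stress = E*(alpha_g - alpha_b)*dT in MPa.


Stress = 66*1000*(7.6e-06 - 8.8e-06)*440 = -34.8 MPa

-34.8


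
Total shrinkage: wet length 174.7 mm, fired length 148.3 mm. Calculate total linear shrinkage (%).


TS = (174.7 - 148.3) / 174.7 * 100 = 15.11%

15.11


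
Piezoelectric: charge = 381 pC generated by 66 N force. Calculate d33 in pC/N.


d33 = 381 / 66 = 5.8 pC/N

5.8


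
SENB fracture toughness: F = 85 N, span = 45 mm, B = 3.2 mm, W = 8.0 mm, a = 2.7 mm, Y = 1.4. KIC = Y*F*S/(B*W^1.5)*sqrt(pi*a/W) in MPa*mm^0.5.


KIC = 1.4*85*45/(3.2*8.0^1.5)*sqrt(pi*2.7/8.0) = 76.15

76.15


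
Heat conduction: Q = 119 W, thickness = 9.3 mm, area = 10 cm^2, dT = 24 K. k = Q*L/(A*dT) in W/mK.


k = 119*9.3/1000/(10/10000*24) = 46.11 W/mK

46.11


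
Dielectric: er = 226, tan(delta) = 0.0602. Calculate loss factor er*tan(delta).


Loss = 226 * 0.0602 = 13.605

13.605


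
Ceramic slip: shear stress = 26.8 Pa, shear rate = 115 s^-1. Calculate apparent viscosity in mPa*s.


eta = tau/gamma * 1000 = 26.8/115 * 1000 = 233.0 mPa*s

233.0


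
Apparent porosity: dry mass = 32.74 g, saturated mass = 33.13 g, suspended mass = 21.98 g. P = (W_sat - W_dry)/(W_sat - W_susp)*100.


P = (33.13 - 32.74) / (33.13 - 21.98) * 100 = 0.39 / 11.15 * 100 = 3.5%

3.5


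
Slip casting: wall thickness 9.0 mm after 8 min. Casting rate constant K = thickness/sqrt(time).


K = 9.0 / sqrt(8) = 9.0 / 2.8284 = 3.182 mm/min^0.5

3.182


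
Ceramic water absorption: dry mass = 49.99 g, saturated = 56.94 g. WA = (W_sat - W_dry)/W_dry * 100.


WA = (56.94 - 49.99) / 49.99 * 100 = 13.9%

13.9


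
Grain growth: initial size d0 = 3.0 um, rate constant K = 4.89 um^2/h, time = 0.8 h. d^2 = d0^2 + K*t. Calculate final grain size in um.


d^2 = 3.0^2 + 4.89*0.8 = 12.912
d = sqrt(12.912) = 3.59 um

3.59


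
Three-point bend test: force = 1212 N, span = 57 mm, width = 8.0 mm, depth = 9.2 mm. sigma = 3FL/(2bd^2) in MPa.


sigma = 3*1212*57/(2*8.0*9.2^2) = 153.0 MPa

153.0


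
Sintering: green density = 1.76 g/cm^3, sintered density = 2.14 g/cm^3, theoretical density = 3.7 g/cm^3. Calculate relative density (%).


Relative = 2.14 / 3.7 * 100 = 57.8%

57.8


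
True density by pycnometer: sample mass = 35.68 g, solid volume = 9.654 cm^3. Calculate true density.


TD = 35.68 / 9.654 = 3.696 g/cm^3

3.696


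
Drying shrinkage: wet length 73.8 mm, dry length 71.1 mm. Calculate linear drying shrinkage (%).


DS = (73.8 - 71.1) / 73.8 * 100 = 3.66%

3.66


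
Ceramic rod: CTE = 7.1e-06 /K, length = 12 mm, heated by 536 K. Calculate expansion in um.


dL = 7.1e-06 * 12 * 536 * 1000 = 45.667 um

45.667


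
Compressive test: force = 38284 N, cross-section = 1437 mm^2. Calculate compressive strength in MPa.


CS = 38284 / 1437 = 26.6 MPa

26.6


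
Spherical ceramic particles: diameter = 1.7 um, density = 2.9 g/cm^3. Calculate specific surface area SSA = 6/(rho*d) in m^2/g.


SSA = 6 / (2.9 * 1.7) = 1.217 m^2/g

1.217


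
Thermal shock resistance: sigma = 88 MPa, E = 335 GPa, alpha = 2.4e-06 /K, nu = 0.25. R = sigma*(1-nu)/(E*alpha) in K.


R = 88*(1-0.25)/(335*1000*2.4e-06) = 82 K

82


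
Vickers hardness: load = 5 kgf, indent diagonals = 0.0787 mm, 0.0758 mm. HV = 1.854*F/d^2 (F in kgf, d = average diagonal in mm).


d_avg = (0.0787+0.0758)/2 = 0.07725 mm
HV = 1.854*5/0.07725^2 = 1553

1553


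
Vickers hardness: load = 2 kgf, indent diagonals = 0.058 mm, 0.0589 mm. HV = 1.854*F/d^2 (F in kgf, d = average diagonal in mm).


d_avg = (0.058+0.0589)/2 = 0.05845 mm
HV = 1.854*2/0.05845^2 = 1085

1085


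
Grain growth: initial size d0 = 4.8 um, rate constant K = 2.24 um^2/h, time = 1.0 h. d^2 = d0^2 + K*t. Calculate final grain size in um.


d^2 = 4.8^2 + 2.24*1.0 = 25.28
d = sqrt(25.28) = 5.03 um

5.03


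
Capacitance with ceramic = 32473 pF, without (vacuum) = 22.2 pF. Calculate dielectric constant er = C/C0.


er = 32473 / 22.2 = 1462.75

1462.75


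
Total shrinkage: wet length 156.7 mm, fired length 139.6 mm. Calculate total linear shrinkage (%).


TS = (156.7 - 139.6) / 156.7 * 100 = 10.91%

10.91


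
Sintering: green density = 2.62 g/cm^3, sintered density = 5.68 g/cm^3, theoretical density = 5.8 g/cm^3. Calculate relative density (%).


Relative = 5.68 / 5.8 * 100 = 97.9%

97.9


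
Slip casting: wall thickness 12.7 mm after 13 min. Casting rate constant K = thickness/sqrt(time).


K = 12.7 / sqrt(13) = 12.7 / 3.6056 = 3.522 mm/min^0.5

3.522


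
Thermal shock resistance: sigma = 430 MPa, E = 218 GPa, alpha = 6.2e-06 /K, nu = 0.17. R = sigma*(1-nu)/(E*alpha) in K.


R = 430*(1-0.17)/(218*1000*6.2e-06) = 264 K

264


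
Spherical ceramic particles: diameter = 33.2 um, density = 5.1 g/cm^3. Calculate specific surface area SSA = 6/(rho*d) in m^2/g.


SSA = 6 / (5.1 * 33.2) = 0.035 m^2/g

0.035


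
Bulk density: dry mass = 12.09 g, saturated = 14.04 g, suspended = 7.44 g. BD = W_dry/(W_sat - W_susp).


BD = 12.09 / (14.04 - 7.44) = 12.09 / 6.6 = 1.832 g/cm^3

1.832


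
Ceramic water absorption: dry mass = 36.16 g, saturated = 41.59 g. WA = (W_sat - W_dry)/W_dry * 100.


WA = (41.59 - 36.16) / 36.16 * 100 = 15.02%

15.02


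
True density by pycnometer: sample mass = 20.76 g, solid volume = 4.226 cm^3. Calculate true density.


TD = 20.76 / 4.226 = 4.912 g/cm^3

4.912


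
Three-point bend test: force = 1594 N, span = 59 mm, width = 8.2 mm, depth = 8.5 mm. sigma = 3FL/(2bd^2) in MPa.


sigma = 3*1594*59/(2*8.2*8.5^2) = 238.1 MPa

238.1


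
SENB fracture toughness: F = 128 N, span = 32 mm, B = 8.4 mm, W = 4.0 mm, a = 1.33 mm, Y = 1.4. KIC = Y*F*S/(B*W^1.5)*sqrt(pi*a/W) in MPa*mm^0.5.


KIC = 1.4*128*32/(8.4*4.0^1.5)*sqrt(pi*1.33/4.0) = 87.21

87.21


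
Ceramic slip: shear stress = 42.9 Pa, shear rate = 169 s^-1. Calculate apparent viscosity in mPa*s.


eta = tau/gamma * 1000 = 42.9/169 * 1000 = 253.8 mPa*s

253.8


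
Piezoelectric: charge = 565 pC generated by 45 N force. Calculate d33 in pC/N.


d33 = 565 / 45 = 12.6 pC/N

12.6


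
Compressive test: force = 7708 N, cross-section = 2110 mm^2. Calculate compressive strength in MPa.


CS = 7708 / 2110 = 3.7 MPa

3.7


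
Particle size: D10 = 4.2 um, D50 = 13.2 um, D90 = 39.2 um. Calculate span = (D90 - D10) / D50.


Span = (39.2 - 4.2) / 13.2 = 35.0 / 13.2 = 2.652

2.652


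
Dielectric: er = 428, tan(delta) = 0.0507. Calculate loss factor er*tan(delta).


Loss = 428 * 0.0507 = 21.7

21.7


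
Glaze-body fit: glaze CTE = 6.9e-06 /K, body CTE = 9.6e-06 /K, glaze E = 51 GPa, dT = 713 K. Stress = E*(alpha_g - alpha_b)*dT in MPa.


Stress = 51*1000*(6.9e-06 - 9.6e-06)*713 = -98.2 MPa

-98.2


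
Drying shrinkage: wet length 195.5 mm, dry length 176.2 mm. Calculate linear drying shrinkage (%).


DS = (195.5 - 176.2) / 195.5 * 100 = 9.87%

9.87


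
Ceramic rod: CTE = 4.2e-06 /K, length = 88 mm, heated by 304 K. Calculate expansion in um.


dL = 4.2e-06 * 88 * 304 * 1000 = 112.358 um

112.358


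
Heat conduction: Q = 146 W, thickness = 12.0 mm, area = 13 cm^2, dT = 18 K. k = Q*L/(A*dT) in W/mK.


k = 146*12.0/1000/(13/10000*18) = 74.87 W/mK

74.87


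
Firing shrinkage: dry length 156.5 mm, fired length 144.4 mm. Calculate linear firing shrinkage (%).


FS = (156.5 - 144.4) / 156.5 * 100 = 7.73%

7.73


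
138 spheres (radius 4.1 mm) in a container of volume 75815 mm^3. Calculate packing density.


V_sphere = 4/3*pi*4.1^3 = 288.6956 mm^3
Total V = 138*288.6956 = 39839.9928 mm^3
PD = 39839.9928 / 75815 = 0.525

0.525


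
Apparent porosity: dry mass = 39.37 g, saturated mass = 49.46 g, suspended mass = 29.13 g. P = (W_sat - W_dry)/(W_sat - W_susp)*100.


P = (49.46 - 39.37) / (49.46 - 29.13) * 100 = 10.09 / 20.33 * 100 = 49.6%

49.6


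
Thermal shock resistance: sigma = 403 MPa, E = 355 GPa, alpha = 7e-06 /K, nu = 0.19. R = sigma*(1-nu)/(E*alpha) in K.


R = 403*(1-0.19)/(355*1000*7e-06) = 131 K

131


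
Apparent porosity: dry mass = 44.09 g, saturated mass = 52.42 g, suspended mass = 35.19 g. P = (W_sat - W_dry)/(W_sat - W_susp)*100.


P = (52.42 - 44.09) / (52.42 - 35.19) * 100 = 8.33 / 17.23 * 100 = 48.3%

48.3


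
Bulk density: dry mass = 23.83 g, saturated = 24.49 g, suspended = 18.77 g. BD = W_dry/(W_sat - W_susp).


BD = 23.83 / (24.49 - 18.77) = 23.83 / 5.72 = 4.166 g/cm^3

4.166


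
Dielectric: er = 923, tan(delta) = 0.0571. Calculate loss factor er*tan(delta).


Loss = 923 * 0.0571 = 52.703

52.703


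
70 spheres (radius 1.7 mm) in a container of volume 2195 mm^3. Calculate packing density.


V_sphere = 4/3*pi*1.7^3 = 20.5795 mm^3
Total V = 70*20.5795 = 1440.565 mm^3
PD = 1440.565 / 2195 = 0.656

0.656


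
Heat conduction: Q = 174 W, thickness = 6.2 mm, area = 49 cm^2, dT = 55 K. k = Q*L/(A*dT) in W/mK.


k = 174*6.2/1000/(49/10000*55) = 4.0 W/mK

4.0


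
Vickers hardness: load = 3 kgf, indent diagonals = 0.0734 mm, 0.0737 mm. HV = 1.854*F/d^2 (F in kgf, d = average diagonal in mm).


d_avg = (0.0734+0.0737)/2 = 0.07355 mm
HV = 1.854*3/0.07355^2 = 1028

1028


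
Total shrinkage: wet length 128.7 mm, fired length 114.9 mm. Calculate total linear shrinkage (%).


TS = (128.7 - 114.9) / 128.7 * 100 = 10.72%

10.72


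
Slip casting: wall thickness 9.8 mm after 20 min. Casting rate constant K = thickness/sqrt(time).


K = 9.8 / sqrt(20) = 9.8 / 4.4721 = 2.191 mm/min^0.5

2.191


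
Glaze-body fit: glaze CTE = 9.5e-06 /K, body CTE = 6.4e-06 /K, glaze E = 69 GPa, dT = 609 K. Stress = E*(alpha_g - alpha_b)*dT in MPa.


Stress = 69*1000*(9.5e-06 - 6.4e-06)*609 = 130.3 MPa

130.3


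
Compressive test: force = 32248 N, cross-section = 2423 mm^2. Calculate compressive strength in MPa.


CS = 32248 / 2423 = 13.3 MPa

13.3


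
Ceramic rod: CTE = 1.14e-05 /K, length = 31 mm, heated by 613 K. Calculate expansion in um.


dL = 1.14e-05 * 31 * 613 * 1000 = 216.634 um

216.634


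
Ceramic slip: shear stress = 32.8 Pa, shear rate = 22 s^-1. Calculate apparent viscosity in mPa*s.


eta = tau/gamma * 1000 = 32.8/22 * 1000 = 1490.9 mPa*s

1490.9


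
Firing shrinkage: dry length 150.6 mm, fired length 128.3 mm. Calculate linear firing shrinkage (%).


FS = (150.6 - 128.3) / 150.6 * 100 = 14.81%

14.81


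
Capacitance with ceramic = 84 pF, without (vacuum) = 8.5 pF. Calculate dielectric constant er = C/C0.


er = 84 / 8.5 = 9.88

9.88


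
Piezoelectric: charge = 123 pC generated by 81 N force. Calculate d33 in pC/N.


d33 = 123 / 81 = 1.5 pC/N

1.5


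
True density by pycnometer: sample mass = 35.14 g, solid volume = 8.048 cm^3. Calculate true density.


TD = 35.14 / 8.048 = 4.366 g/cm^3

4.366


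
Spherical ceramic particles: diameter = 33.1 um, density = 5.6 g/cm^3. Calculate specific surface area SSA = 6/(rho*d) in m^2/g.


SSA = 6 / (5.6 * 33.1) = 0.032 m^2/g

0.032


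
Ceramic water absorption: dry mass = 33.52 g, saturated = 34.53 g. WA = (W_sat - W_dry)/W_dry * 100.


WA = (34.53 - 33.52) / 33.52 * 100 = 3.01%

3.01


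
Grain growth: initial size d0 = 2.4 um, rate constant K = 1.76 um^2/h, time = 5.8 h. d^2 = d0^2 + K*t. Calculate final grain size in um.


d^2 = 2.4^2 + 1.76*5.8 = 15.968
d = sqrt(15.968) = 4.0 um

4.0


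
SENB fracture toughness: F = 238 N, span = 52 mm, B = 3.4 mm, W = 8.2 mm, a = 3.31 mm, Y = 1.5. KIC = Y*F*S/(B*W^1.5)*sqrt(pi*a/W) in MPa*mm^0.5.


KIC = 1.5*238*52/(3.4*8.2^1.5)*sqrt(pi*3.31/8.2) = 261.85

261.85


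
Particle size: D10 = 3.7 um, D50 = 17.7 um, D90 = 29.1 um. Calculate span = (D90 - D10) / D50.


Span = (29.1 - 3.7) / 17.7 = 25.4 / 17.7 = 1.435

1.435


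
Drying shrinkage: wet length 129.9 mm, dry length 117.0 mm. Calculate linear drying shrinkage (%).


DS = (129.9 - 117.0) / 129.9 * 100 = 9.93%

9.93


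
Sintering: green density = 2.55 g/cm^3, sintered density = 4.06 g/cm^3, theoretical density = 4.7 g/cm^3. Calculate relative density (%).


Relative = 4.06 / 4.7 * 100 = 86.4%

86.4


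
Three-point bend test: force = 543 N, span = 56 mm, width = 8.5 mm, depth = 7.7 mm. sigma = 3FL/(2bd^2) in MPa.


sigma = 3*543*56/(2*8.5*7.7^2) = 90.5 MPa

90.5


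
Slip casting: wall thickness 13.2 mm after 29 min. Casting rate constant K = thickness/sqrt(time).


K = 13.2 / sqrt(29) = 13.2 / 5.3852 = 2.451 mm/min^0.5

2.451


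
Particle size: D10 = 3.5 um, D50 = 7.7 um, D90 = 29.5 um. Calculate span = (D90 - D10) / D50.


Span = (29.5 - 3.5) / 7.7 = 26.0 / 7.7 = 3.377

3.377


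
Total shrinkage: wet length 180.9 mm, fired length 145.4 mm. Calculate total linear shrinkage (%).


TS = (180.9 - 145.4) / 180.9 * 100 = 19.62%

19.62


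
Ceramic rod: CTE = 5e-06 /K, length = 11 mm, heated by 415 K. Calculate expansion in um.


dL = 5e-06 * 11 * 415 * 1000 = 22.825 um

22.825


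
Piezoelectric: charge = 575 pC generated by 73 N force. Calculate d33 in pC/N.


d33 = 575 / 73 = 7.9 pC/N

7.9


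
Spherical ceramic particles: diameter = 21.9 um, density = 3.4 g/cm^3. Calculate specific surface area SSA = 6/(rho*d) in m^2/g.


SSA = 6 / (3.4 * 21.9) = 0.081 m^2/g

0.081


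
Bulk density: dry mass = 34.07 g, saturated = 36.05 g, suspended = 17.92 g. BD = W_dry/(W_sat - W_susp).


BD = 34.07 / (36.05 - 17.92) = 34.07 / 18.13 = 1.879 g/cm^3

1.879


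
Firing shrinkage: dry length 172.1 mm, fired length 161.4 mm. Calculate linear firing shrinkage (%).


FS = (172.1 - 161.4) / 172.1 * 100 = 6.22%

6.22


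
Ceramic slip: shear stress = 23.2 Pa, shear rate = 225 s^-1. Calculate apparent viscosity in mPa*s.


eta = tau/gamma * 1000 = 23.2/225 * 1000 = 103.1 mPa*s

103.1


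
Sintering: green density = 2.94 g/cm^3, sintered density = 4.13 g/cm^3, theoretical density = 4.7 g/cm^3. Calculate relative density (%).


Relative = 4.13 / 4.7 * 100 = 87.9%

87.9


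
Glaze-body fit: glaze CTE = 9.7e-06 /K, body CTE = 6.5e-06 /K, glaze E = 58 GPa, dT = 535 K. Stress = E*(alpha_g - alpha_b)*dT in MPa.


Stress = 58*1000*(9.7e-06 - 6.5e-06)*535 = 99.3 MPa

99.3


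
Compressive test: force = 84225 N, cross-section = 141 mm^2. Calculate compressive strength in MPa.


CS = 84225 / 141 = 597.3 MPa

597.3


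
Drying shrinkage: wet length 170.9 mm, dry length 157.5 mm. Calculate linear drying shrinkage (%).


DS = (170.9 - 157.5) / 170.9 * 100 = 7.84%

7.84


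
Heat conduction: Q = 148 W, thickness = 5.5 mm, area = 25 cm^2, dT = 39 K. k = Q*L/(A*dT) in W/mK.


k = 148*5.5/1000/(25/10000*39) = 8.35 W/mK

8.35


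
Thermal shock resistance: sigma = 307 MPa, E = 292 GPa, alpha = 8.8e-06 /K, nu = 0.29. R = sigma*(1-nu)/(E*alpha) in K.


R = 307*(1-0.29)/(292*1000*8.8e-06) = 85 K

85


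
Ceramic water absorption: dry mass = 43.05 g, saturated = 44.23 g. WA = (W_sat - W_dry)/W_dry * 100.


WA = (44.23 - 43.05) / 43.05 * 100 = 2.74%

2.74


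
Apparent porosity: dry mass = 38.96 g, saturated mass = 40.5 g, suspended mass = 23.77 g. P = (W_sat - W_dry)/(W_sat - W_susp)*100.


P = (40.5 - 38.96) / (40.5 - 23.77) * 100 = 1.54 / 16.73 * 100 = 9.2%

9.2


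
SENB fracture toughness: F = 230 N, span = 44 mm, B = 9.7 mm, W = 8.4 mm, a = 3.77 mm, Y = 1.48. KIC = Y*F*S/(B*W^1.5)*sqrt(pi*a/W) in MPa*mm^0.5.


KIC = 1.48*230*44/(9.7*8.4^1.5)*sqrt(pi*3.77/8.4) = 75.31

75.31


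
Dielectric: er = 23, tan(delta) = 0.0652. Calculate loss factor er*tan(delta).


Loss = 23 * 0.0652 = 1.5

1.5


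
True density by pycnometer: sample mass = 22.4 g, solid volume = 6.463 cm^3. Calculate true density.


TD = 22.4 / 6.463 = 3.466 g/cm^3

3.466


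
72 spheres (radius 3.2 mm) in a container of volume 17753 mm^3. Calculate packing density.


V_sphere = 4/3*pi*3.2^3 = 137.2583 mm^3
Total V = 72*137.2583 = 9882.5976 mm^3
PD = 9882.5976 / 17753 = 0.557

0.557


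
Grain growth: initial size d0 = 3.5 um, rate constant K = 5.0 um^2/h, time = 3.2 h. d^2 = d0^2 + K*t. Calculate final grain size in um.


d^2 = 3.5^2 + 5.0*3.2 = 28.25
d = sqrt(28.25) = 5.32 um

5.32


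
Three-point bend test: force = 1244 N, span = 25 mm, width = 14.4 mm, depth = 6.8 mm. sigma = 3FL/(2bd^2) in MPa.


sigma = 3*1244*25/(2*14.4*6.8^2) = 70.1 MPa

70.1


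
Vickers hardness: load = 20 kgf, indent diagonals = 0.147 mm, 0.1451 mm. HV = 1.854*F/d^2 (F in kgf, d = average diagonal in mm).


d_avg = (0.147+0.1451)/2 = 0.14605 mm
HV = 1.854*20/0.14605^2 = 1738

1738


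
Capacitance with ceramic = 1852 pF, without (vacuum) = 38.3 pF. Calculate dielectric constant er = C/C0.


er = 1852 / 38.3 = 48.36

48.36


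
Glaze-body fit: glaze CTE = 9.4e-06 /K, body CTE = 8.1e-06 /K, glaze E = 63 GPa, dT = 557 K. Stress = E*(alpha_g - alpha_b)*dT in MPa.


Stress = 63*1000*(9.4e-06 - 8.1e-06)*557 = 45.6 MPa

45.6


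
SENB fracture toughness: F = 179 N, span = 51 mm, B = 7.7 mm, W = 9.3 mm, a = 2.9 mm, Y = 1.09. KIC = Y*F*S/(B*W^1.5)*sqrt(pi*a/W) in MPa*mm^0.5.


KIC = 1.09*179*51/(7.7*9.3^1.5)*sqrt(pi*2.9/9.3) = 45.1

45.1


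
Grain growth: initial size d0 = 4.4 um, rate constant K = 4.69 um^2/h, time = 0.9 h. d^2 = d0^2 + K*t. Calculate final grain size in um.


d^2 = 4.4^2 + 4.69*0.9 = 23.581
d = sqrt(23.581) = 4.86 um

4.86


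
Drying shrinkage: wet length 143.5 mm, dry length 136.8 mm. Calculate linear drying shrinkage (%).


DS = (143.5 - 136.8) / 143.5 * 100 = 4.67%

4.67


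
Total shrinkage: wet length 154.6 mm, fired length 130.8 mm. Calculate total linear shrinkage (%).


TS = (154.6 - 130.8) / 154.6 * 100 = 15.39%

15.39


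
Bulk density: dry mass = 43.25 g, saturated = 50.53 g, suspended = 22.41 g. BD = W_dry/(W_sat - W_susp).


BD = 43.25 / (50.53 - 22.41) = 43.25 / 28.12 = 1.538 g/cm^3

1.538


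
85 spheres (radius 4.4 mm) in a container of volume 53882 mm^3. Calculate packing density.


V_sphere = 4/3*pi*4.4^3 = 356.8179 mm^3
Total V = 85*356.8179 = 30329.5215 mm^3
PD = 30329.5215 / 53882 = 0.563

0.563


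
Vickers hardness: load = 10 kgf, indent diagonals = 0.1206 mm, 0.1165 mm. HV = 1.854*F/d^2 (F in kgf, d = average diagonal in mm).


d_avg = (0.1206+0.1165)/2 = 0.11855 mm
HV = 1.854*10/0.11855^2 = 1319

1319


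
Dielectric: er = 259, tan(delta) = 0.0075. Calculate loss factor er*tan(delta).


Loss = 259 * 0.0075 = 1.943

1.943


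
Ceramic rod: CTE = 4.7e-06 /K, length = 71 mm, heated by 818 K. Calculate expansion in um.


dL = 4.7e-06 * 71 * 818 * 1000 = 272.967 um

272.967


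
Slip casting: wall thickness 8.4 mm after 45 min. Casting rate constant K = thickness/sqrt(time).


K = 8.4 / sqrt(45) = 8.4 / 6.7082 = 1.252 mm/min^0.5

1.252


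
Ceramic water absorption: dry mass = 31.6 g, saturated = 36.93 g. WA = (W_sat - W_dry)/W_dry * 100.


WA = (36.93 - 31.6) / 31.6 * 100 = 16.87%

16.87


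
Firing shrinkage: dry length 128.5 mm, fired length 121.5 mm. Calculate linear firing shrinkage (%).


FS = (128.5 - 121.5) / 128.5 * 100 = 5.45%

5.45


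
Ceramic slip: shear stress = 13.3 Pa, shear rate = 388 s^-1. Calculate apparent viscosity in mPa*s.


eta = tau/gamma * 1000 = 13.3/388 * 1000 = 34.3 mPa*s

34.3


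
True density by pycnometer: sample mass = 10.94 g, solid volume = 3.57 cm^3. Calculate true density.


TD = 10.94 / 3.57 = 3.064 g/cm^3

3.064


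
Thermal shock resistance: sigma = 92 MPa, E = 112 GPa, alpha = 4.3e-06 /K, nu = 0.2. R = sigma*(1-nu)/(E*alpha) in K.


R = 92*(1-0.2)/(112*1000*4.3e-06) = 153 K

153


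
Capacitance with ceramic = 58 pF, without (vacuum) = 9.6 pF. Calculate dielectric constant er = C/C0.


er = 58 / 9.6 = 6.04

6.04


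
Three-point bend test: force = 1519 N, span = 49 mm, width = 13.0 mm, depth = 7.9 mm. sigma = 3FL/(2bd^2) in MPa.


sigma = 3*1519*49/(2*13.0*7.9^2) = 137.6 MPa

137.6


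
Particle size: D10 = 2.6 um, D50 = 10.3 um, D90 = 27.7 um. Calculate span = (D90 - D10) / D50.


Span = (27.7 - 2.6) / 10.3 = 25.1 / 10.3 = 2.437

2.437


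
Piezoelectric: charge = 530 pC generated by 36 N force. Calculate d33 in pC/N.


d33 = 530 / 36 = 14.7 pC/N

14.7


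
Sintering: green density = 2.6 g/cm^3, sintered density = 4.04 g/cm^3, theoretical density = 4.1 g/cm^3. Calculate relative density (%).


Relative = 4.04 / 4.1 * 100 = 98.5%

98.5


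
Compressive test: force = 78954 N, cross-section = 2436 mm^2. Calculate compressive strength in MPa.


CS = 78954 / 2436 = 32.4 MPa

32.4


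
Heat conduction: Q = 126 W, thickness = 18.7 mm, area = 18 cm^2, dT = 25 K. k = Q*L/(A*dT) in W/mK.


k = 126*18.7/1000/(18/10000*25) = 52.36 W/mK

52.36


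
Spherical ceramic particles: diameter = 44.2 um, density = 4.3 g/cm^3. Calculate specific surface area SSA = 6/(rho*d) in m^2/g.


SSA = 6 / (4.3 * 44.2) = 0.032 m^2/g

0.032


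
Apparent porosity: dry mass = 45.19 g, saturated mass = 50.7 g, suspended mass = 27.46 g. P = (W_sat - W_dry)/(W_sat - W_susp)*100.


P = (50.7 - 45.19) / (50.7 - 27.46) * 100 = 5.51 / 23.24 * 100 = 23.7%

23.7


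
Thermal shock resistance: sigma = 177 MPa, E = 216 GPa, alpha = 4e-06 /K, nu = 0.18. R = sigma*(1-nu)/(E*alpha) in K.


R = 177*(1-0.18)/(216*1000*4e-06) = 168 K

168


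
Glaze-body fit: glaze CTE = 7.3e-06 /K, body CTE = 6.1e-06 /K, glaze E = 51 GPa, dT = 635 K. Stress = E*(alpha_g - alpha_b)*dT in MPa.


Stress = 51*1000*(7.3e-06 - 6.1e-06)*635 = 38.9 MPa

38.9


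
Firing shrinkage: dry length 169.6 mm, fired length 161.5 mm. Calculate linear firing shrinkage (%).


FS = (169.6 - 161.5) / 169.6 * 100 = 4.78%

4.78


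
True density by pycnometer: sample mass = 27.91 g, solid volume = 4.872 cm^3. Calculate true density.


TD = 27.91 / 4.872 = 5.729 g/cm^3

5.729


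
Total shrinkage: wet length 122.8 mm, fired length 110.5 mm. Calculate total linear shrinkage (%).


TS = (122.8 - 110.5) / 122.8 * 100 = 10.02%

10.02


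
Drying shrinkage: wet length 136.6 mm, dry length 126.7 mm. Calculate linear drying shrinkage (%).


DS = (136.6 - 126.7) / 136.6 * 100 = 7.25%

7.25


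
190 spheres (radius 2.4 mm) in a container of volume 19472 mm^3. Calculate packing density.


V_sphere = 4/3*pi*2.4^3 = 57.9058 mm^3
Total V = 190*57.9058 = 11002.102 mm^3
PD = 11002.102 / 19472 = 0.565

0.565


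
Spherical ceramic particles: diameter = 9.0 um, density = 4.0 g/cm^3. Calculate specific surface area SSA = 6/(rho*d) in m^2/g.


SSA = 6 / (4.0 * 9.0) = 0.167 m^2/g

0.167


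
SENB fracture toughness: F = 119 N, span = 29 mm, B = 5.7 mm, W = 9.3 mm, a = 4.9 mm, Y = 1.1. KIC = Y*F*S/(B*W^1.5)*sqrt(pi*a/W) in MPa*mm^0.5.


KIC = 1.1*119*29/(5.7*9.3^1.5)*sqrt(pi*4.9/9.3) = 30.21

30.21


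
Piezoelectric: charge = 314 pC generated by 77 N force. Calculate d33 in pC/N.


d33 = 314 / 77 = 4.1 pC/N

4.1


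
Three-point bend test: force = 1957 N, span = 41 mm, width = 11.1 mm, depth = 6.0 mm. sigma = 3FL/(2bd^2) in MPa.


sigma = 3*1957*41/(2*11.1*6.0^2) = 301.2 MPa

301.2


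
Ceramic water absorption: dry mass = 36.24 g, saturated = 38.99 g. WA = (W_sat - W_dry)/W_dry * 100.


WA = (38.99 - 36.24) / 36.24 * 100 = 7.59%

7.59


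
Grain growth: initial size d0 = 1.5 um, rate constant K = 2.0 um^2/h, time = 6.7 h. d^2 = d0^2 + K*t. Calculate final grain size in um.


d^2 = 1.5^2 + 2.0*6.7 = 15.65
d = sqrt(15.65) = 3.96 um

3.96


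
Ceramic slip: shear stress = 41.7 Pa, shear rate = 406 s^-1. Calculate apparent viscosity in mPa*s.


eta = tau/gamma * 1000 = 41.7/406 * 1000 = 102.7 mPa*s

102.7


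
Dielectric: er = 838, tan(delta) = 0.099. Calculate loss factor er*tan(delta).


Loss = 838 * 0.099 = 82.962

82.962


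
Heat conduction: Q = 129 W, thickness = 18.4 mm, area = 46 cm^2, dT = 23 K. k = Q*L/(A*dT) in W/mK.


k = 129*18.4/1000/(46/10000*23) = 22.43 W/mK

22.43


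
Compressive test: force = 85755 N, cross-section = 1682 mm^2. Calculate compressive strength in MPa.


CS = 85755 / 1682 = 51.0 MPa

51.0


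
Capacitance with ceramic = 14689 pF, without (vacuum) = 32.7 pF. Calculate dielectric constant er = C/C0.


er = 14689 / 32.7 = 449.2

449.2


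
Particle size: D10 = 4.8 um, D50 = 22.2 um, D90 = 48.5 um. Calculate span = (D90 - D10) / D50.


Span = (48.5 - 4.8) / 22.2 = 43.7 / 22.2 = 1.968

1.968


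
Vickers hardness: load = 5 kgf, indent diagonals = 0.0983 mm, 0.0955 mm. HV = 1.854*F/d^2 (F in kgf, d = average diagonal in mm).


d_avg = (0.0983+0.0955)/2 = 0.0969 mm
HV = 1.854*5/0.0969^2 = 987

987


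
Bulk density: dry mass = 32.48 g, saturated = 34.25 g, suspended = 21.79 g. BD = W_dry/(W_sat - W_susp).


BD = 32.48 / (34.25 - 21.79) = 32.48 / 12.46 = 2.607 g/cm^3

2.607


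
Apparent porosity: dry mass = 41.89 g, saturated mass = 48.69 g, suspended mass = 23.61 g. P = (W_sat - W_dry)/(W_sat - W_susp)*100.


P = (48.69 - 41.89) / (48.69 - 23.61) * 100 = 6.8 / 25.08 * 100 = 27.1%

27.1


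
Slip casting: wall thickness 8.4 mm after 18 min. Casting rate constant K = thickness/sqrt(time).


K = 8.4 / sqrt(18) = 8.4 / 4.2426 = 1.98 mm/min^0.5

1.98


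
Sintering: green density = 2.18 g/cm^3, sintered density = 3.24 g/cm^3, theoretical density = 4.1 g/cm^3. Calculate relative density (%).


Relative = 3.24 / 4.1 * 100 = 79.0%

79.0


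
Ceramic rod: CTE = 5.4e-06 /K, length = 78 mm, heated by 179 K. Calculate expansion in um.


dL = 5.4e-06 * 78 * 179 * 1000 = 75.395 um

75.395


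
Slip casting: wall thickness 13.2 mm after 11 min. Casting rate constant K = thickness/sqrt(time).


K = 13.2 / sqrt(11) = 13.2 / 3.3166 = 3.98 mm/min^0.5

3.98


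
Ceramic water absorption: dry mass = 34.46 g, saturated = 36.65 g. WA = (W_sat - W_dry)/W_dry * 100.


WA = (36.65 - 34.46) / 34.46 * 100 = 6.36%

6.36


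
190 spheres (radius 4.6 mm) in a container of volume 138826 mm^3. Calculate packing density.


V_sphere = 4/3*pi*4.6^3 = 407.7201 mm^3
Total V = 190*407.7201 = 77466.819 mm^3
PD = 77466.819 / 138826 = 0.558

0.558


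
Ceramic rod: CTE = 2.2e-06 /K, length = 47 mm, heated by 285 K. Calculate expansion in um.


dL = 2.2e-06 * 47 * 285 * 1000 = 29.469 um

29.469


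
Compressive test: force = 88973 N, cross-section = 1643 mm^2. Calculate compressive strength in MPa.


CS = 88973 / 1643 = 54.2 MPa

54.2


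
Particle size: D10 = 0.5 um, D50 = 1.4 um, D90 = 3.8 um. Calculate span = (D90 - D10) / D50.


Span = (3.8 - 0.5) / 1.4 = 3.3 / 1.4 = 2.357

2.357


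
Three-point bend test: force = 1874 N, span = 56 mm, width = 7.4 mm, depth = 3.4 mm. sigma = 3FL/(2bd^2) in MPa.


sigma = 3*1874*56/(2*7.4*3.4^2) = 1840.2 MPa

1840.2


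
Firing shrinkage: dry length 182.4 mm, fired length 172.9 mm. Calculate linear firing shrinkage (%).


FS = (182.4 - 172.9) / 182.4 * 100 = 5.21%

5.21


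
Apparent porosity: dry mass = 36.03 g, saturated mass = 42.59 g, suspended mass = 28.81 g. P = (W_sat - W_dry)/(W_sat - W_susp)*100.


P = (42.59 - 36.03) / (42.59 - 28.81) * 100 = 6.56 / 13.78 * 100 = 47.6%

47.6


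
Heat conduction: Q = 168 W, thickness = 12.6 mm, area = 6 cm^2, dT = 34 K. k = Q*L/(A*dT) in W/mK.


k = 168*12.6/1000/(6/10000*34) = 103.76 W/mK

103.76


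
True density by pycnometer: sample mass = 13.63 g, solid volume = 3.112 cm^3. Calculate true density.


TD = 13.63 / 3.112 = 4.38 g/cm^3

4.38


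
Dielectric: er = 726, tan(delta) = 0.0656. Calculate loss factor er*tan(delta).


Loss = 726 * 0.0656 = 47.626

47.626


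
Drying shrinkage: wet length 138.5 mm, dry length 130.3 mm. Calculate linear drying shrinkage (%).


DS = (138.5 - 130.3) / 138.5 * 100 = 5.92%

5.92


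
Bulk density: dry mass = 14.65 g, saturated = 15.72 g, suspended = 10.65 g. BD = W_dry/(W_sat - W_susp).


BD = 14.65 / (15.72 - 10.65) = 14.65 / 5.07 = 2.89 g/cm^3

2.89


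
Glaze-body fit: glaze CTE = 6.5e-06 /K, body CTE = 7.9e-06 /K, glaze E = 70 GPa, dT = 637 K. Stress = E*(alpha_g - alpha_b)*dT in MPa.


Stress = 70*1000*(6.5e-06 - 7.9e-06)*637 = -62.4 MPa

-62.4


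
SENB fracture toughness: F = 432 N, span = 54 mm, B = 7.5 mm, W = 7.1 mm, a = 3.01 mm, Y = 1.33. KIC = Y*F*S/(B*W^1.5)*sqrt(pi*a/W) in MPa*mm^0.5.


KIC = 1.33*432*54/(7.5*7.1^1.5)*sqrt(pi*3.01/7.1) = 252.35

252.35


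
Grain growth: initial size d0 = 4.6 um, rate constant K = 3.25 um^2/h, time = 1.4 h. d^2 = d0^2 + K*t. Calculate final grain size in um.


d^2 = 4.6^2 + 3.25*1.4 = 25.71
d = sqrt(25.71) = 5.07 um

5.07


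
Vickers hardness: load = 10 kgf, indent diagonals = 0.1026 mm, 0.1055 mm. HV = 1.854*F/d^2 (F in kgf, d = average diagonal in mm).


d_avg = (0.1026+0.1055)/2 = 0.10405 mm
HV = 1.854*10/0.10405^2 = 1712

1712


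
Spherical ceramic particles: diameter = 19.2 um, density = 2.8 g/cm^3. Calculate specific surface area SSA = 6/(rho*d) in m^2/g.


SSA = 6 / (2.8 * 19.2) = 0.112 m^2/g

0.112


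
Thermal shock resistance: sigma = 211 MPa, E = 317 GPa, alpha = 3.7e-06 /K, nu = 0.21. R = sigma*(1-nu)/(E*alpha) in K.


R = 211*(1-0.21)/(317*1000*3.7e-06) = 142 K

142


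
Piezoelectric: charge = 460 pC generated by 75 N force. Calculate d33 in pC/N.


d33 = 460 / 75 = 6.1 pC/N

6.1


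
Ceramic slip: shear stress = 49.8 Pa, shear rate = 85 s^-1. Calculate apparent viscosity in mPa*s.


eta = tau/gamma * 1000 = 49.8/85 * 1000 = 585.9 mPa*s

585.9


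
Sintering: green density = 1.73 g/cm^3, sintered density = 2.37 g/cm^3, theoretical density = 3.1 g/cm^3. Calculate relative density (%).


Relative = 2.37 / 3.1 * 100 = 76.5%

76.5


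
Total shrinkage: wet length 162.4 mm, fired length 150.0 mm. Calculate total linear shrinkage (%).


TS = (162.4 - 150.0) / 162.4 * 100 = 7.64%

7.64


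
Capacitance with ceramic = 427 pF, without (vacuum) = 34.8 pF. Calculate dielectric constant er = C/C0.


er = 427 / 34.8 = 12.27

12.27


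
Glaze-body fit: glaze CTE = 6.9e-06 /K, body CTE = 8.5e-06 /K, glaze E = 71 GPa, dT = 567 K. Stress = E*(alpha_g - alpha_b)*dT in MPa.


Stress = 71*1000*(6.9e-06 - 8.5e-06)*567 = -64.4 MPa

-64.4


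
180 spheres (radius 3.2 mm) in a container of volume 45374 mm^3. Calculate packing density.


V_sphere = 4/3*pi*3.2^3 = 137.2583 mm^3
Total V = 180*137.2583 = 24706.494 mm^3
PD = 24706.494 / 45374 = 0.545

0.545


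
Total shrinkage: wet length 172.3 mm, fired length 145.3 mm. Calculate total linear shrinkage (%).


TS = (172.3 - 145.3) / 172.3 * 100 = 15.67%

15.67


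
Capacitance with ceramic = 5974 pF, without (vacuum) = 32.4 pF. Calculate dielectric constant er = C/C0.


er = 5974 / 32.4 = 184.38

184.38


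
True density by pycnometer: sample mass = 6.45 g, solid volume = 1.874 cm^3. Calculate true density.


TD = 6.45 / 1.874 = 3.442 g/cm^3

3.442


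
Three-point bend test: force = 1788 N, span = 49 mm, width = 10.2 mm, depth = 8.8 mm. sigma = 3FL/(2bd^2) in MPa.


sigma = 3*1788*49/(2*10.2*8.8^2) = 166.4 MPa

166.4


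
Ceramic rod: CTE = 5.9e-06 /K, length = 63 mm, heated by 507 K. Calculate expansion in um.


dL = 5.9e-06 * 63 * 507 * 1000 = 188.452 um

188.452


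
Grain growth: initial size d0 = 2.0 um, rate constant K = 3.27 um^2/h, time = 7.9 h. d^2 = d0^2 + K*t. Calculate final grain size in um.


d^2 = 2.0^2 + 3.27*7.9 = 29.833
d = sqrt(29.833) = 5.46 um

5.46


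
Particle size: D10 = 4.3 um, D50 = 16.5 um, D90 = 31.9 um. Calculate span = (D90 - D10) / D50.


Span = (31.9 - 4.3) / 16.5 = 27.6 / 16.5 = 1.673

1.673


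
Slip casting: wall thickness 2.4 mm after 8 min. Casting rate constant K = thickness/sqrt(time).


K = 2.4 / sqrt(8) = 2.4 / 2.8284 = 0.849 mm/min^0.5

0.849


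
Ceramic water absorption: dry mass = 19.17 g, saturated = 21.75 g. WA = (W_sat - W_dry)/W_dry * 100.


WA = (21.75 - 19.17) / 19.17 * 100 = 13.46%

13.46


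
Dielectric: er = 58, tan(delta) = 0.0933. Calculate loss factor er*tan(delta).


Loss = 58 * 0.0933 = 5.411

5.411


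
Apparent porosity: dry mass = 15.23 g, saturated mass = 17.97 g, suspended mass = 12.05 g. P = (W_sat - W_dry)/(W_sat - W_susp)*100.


P = (17.97 - 15.23) / (17.97 - 12.05) * 100 = 2.74 / 5.92 * 100 = 46.3%

46.3


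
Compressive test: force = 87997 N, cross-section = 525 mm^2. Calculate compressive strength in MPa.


CS = 87997 / 525 = 167.6 MPa

167.6


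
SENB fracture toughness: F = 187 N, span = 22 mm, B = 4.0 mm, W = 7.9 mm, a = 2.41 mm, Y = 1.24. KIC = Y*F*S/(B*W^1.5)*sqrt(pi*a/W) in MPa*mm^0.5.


KIC = 1.24*187*22/(4.0*7.9^1.5)*sqrt(pi*2.41/7.9) = 56.23

56.23


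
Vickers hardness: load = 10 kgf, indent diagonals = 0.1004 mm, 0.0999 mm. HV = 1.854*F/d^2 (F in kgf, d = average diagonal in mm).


d_avg = (0.1004+0.0999)/2 = 0.10015 mm
HV = 1.854*10/0.10015^2 = 1848

1848


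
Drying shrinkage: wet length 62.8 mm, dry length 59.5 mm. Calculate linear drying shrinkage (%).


DS = (62.8 - 59.5) / 62.8 * 100 = 5.25%

5.25


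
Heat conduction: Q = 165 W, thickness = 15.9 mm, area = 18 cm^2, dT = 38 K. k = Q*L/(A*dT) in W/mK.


k = 165*15.9/1000/(18/10000*38) = 38.36 W/mK

38.36


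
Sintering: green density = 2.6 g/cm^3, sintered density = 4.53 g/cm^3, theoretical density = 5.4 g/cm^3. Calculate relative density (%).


Relative = 4.53 / 5.4 * 100 = 83.9%

83.9


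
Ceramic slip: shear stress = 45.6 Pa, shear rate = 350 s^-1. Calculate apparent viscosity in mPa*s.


eta = tau/gamma * 1000 = 45.6/350 * 1000 = 130.3 mPa*s

130.3


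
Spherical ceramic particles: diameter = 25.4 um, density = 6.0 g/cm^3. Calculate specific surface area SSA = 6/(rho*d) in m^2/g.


SSA = 6 / (6.0 * 25.4) = 0.039 m^2/g

0.039


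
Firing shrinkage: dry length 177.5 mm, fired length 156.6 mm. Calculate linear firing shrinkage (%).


FS = (177.5 - 156.6) / 177.5 * 100 = 11.77%

11.77


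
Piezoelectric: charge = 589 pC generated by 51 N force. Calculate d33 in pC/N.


d33 = 589 / 51 = 11.5 pC/N

11.5


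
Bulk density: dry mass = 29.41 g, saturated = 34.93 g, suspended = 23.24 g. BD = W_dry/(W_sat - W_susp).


BD = 29.41 / (34.93 - 23.24) = 29.41 / 11.69 = 2.516 g/cm^3

2.516


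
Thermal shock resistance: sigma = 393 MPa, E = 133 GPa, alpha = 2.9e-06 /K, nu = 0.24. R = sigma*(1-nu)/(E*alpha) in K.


R = 393*(1-0.24)/(133*1000*2.9e-06) = 774 K

774


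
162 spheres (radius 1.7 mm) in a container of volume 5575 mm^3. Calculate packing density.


V_sphere = 4/3*pi*1.7^3 = 20.5795 mm^3
Total V = 162*20.5795 = 3333.879 mm^3
PD = 3333.879 / 5575 = 0.598

0.598


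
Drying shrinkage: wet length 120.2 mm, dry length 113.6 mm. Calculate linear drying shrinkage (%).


DS = (120.2 - 113.6) / 120.2 * 100 = 5.49%

5.49


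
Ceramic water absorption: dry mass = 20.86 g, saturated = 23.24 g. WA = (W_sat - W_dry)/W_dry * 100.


WA = (23.24 - 20.86) / 20.86 * 100 = 11.41%

11.41


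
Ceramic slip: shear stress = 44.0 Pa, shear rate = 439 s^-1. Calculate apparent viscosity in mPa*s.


eta = tau/gamma * 1000 = 44.0/439 * 1000 = 100.2 mPa*s

100.2


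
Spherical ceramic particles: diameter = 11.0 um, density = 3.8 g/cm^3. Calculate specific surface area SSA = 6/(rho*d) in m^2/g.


SSA = 6 / (3.8 * 11.0) = 0.144 m^2/g

0.144


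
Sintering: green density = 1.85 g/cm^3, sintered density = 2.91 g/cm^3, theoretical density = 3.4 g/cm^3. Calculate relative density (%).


Relative = 2.91 / 3.4 * 100 = 85.6%

85.6


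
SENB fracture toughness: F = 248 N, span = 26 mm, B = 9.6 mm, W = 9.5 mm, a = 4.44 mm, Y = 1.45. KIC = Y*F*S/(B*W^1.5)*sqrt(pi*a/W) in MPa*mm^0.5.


KIC = 1.45*248*26/(9.6*9.5^1.5)*sqrt(pi*4.44/9.5) = 40.3

40.3


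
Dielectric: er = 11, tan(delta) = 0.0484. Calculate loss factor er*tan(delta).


Loss = 11 * 0.0484 = 0.532

0.532


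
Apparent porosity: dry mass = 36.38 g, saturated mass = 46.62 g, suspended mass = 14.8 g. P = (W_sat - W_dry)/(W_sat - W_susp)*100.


P = (46.62 - 36.38) / (46.62 - 14.8) * 100 = 10.24 / 31.82 * 100 = 32.2%

32.2


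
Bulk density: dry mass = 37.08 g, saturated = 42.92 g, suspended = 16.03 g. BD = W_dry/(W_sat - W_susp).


BD = 37.08 / (42.92 - 16.03) = 37.08 / 26.89 = 1.379 g/cm^3

1.379


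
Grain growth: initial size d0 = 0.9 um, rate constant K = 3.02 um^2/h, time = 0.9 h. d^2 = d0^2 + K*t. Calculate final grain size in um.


d^2 = 0.9^2 + 3.02*0.9 = 3.528
d = sqrt(3.528) = 1.88 um

1.88


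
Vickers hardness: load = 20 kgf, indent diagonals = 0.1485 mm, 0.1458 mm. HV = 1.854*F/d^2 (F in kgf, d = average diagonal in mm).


d_avg = (0.1485+0.1458)/2 = 0.14715 mm
HV = 1.854*20/0.14715^2 = 1712

1712


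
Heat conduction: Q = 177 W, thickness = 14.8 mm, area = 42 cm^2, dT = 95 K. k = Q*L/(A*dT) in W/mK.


k = 177*14.8/1000/(42/10000*95) = 6.57 W/mK

6.57


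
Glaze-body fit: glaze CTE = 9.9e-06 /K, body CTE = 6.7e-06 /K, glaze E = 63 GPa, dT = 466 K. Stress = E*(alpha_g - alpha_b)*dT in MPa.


Stress = 63*1000*(9.9e-06 - 6.7e-06)*466 = 93.9 MPa

93.9


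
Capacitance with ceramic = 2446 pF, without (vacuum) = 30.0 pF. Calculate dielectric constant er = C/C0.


er = 2446 / 30.0 = 81.53

81.53


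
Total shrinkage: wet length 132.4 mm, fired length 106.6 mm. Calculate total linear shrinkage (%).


TS = (132.4 - 106.6) / 132.4 * 100 = 19.49%

19.49


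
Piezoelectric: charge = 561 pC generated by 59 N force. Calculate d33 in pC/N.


d33 = 561 / 59 = 9.5 pC/N

9.5


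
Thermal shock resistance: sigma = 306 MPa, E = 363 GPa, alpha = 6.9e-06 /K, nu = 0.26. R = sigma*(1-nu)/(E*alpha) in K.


R = 306*(1-0.26)/(363*1000*6.9e-06) = 90 K

90


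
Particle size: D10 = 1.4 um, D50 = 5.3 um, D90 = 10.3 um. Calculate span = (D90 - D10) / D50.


Span = (10.3 - 1.4) / 5.3 = 8.9 / 5.3 = 1.679

1.679


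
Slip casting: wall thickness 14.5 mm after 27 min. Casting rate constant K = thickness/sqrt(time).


K = 14.5 / sqrt(27) = 14.5 / 5.1962 = 2.791 mm/min^0.5

2.791


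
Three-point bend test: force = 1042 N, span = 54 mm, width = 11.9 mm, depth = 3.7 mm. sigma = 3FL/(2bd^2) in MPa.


sigma = 3*1042*54/(2*11.9*3.7^2) = 518.1 MPa

518.1


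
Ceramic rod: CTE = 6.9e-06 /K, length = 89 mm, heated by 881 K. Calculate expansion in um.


dL = 6.9e-06 * 89 * 881 * 1000 = 541.022 um

541.022


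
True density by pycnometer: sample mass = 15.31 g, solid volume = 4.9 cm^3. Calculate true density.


TD = 15.31 / 4.9 = 3.124 g/cm^3

3.124


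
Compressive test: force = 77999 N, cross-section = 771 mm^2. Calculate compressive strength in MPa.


CS = 77999 / 771 = 101.2 MPa

101.2
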